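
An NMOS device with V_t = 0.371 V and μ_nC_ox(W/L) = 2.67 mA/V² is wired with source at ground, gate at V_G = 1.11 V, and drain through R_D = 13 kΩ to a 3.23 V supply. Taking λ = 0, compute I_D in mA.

I_D = 0.238 mA

V_GS = V_G = 1.11 V, so V_ov = 1.11 − 0.371 = 0.739 V.
Assume saturation: I_D = ½ k_n V_ov² = 0.5 × 2.67 × 0.739² = 0.729 mA, giving V_DS = V_DD − I_D R_D = 3.23 − 0.729 × 13 = -6.25 V.
But -6.25 V < V_ov = 0.739 V, so the device is actually in triode.
In triode I_D = k_n[V_ov V_DS − ½ V_DS²] and I_D = (V_DD − V_DS)/R_D. Equating: 17.4 V_DS² − 26.65 V_DS + 3.23 = 0, giving V_DS = 0.133 V (the root below V_ov).
I_D = (3.23 − 0.133) / 13 = 0.238 mA.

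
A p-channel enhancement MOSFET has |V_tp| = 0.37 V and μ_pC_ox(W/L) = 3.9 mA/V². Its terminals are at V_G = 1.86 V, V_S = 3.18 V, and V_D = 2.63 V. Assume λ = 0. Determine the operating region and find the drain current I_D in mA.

V_SG = V_S − V_G = 3.18 − 1.86 = 1.32 V; V_SD = V_S − V_D = 3.18 − 2.63 = 0.55 V.
V_ov = V_SG − |V_tp| = 1.32 − 0.37 = 0.95 V.
Since V_SD = 0.55 V < V_ov = 0.95 V, the device is in the triode region.
I_D = k_p [V_ov · V_SD − ½ V_SD²] = 3.9 × [0.95 × 0.55 − 0.5 × 0.55²] = 1.45 mA.

Triode; I_D = 1.45 mA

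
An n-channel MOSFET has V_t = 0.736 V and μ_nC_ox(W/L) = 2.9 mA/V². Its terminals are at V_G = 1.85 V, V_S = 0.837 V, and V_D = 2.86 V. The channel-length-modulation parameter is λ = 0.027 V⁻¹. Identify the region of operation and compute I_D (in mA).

Saturation; I_D = 0.117 mA

V_GS = V_G − V_S = 1.85 − 0.837 = 1.01 V; V_DS = V_D − V_S = 2.86 − 0.837 = 2.02 V.
V_ov = V_GS − V_t = 1.01 − 0.736 = 0.277 V.
Since V_DS = 2.02 V ≥ V_ov = 0.277 V, the device is in saturation.
I_D = ½ k_n V_ov² (1 + λ V_DS) = 0.5 × 2.9 × 0.277² × (1 + 0.027 × 2.02) = 0.117 mA.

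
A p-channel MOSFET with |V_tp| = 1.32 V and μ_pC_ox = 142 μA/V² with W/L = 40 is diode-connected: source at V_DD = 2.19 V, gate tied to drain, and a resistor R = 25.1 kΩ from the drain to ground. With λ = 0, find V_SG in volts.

V_SG = 1.42 V

With gate tied to drain, V_SG = V_SD ≥ V_SG − |V_tp|, so the device is in saturation.
k_p = μ_pC_ox · (W/L) = 5.68 mA/V².
KCL at the drain: ½ k_p (V_SG − |V_tp|)² = (V_DD − V_SG)/R.
Let x = V_SG − 1.32. Then 71.3 x² + x − 0.87 = 0, giving x = 0.104 V (positive root), so V_SG = 1.42 V.
I_D = (V_DD − V_SG)/R = (2.19 − 1.42) / 25.1 = 0.0305 mA.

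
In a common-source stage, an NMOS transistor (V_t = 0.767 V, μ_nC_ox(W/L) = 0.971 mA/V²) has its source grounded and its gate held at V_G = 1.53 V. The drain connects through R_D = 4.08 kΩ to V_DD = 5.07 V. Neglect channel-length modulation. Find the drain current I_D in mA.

V_GS = V_G = 1.53 V, so V_ov = 1.53 − 0.767 = 0.763 V.
Assume saturation: I_D = ½ k_n V_ov² = 0.5 × 0.971 × 0.763² = 0.283 mA, giving V_DS = V_DD − I_D R_D = 5.07 − 0.283 × 4.08 = 3.92 V.
V_DS = 3.92 V ≥ V_ov = 0.763 V, confirming saturation.

I_D = 0.283 mA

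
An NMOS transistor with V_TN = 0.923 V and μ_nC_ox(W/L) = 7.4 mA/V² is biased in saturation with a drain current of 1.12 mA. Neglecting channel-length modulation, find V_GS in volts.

V_GS = 1.47 V

In saturation I_D = ½ k_n (V_GS − V_TN)², so V_GS − V_TN = √(2 I_D / k_n) = √(2 × 1.12 / 7.4) = 0.55 V.
V_GS = 0.923 + 0.55 = 1.47 V.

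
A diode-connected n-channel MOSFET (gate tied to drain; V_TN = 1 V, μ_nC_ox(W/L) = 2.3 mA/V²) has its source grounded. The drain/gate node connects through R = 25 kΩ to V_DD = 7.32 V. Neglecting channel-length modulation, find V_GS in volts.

V_GS = 1.45 V

With gate tied to drain, V_GS = V_DS ≥ V_GS − V_TN, so the device is in saturation.
KCL at the drain: ½ k_n (V_GS − V_TN)² = (V_DD − V_GS)/R.
Let x = V_GS − 1. Then 28.7 x² + x − 6.32 = 0, giving x = 0.452 V (positive root), so V_GS = 1.45 V.
I_D = (V_DD − V_GS)/R = (7.32 − 1.45) / 25 = 0.235 mA.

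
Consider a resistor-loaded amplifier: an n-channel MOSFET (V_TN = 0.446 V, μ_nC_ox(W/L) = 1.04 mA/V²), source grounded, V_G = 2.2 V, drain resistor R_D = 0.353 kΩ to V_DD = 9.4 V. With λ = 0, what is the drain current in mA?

I_D = 1.60 mA

V_GS = V_G = 2.2 V, so V_ov = 2.2 − 0.446 = 1.75 V.
Assume saturation: I_D = ½ k_n V_ov² = 0.5 × 1.04 × 1.75² = 1.6 mA, giving V_DS = V_DD − I_D R_D = 9.4 − 1.6 × 0.353 = 8.84 V.
V_DS = 8.84 V ≥ V_ov = 1.75 V, confirming saturation.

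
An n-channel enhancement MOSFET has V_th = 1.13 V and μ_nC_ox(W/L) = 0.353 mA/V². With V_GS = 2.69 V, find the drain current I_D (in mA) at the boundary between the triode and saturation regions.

At the boundary V_DS = V_ov = V_GS − V_th = 2.69 − 1.13 = 1.56 V.
I_D = ½ k_n V_ov² = 0.5 × 0.353 × 1.56² = 0.43 mA.

I_D = 0.430 mA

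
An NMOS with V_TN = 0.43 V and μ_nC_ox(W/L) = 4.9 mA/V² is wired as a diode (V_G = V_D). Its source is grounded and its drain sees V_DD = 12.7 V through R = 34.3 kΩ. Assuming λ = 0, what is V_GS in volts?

With gate tied to drain, V_GS = V_DS ≥ V_GS − V_TN, so the device is in saturation.
KCL at the drain: ½ k_n (V_GS − V_TN)² = (V_DD − V_GS)/R.
Let x = V_GS − 0.43. Then 84 x² + x − 12.27 = 0, giving x = 0.376 V (positive root), so V_GS = 0.806 V.
I_D = (V_DD − V_GS)/R = (12.7 − 0.806) / 34.3 = 0.347 mA.

V_GS = 0.806 V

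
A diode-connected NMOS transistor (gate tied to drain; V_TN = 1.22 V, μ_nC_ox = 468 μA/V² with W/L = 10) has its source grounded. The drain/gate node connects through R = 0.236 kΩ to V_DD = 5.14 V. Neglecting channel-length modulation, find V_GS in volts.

V_GS = 3.13 V

With gate tied to drain, V_GS = V_DS ≥ V_GS − V_TN, so the device is in saturation.
k_n = μ_nC_ox · (W/L) = 4.68 mA/V².
KCL at the drain: ½ k_n (V_GS − V_TN)² = (V_DD − V_GS)/R.
Let x = V_GS − 1.22. Then 0.552 x² + x − 3.92 = 0, giving x = 1.91 V (positive root), so V_GS = 3.13 V.
I_D = (V_DD − V_GS)/R = (5.14 − 3.13) / 0.236 = 8.52 mA.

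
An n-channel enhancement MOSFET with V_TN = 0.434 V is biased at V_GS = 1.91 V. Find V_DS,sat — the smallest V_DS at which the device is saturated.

The boundary between triode and saturation is V_DS = V_GS − V_TN = V_ov.
V_ov = 1.91 − 0.434 = 1.48 V.

V_DS,sat = 1.48 V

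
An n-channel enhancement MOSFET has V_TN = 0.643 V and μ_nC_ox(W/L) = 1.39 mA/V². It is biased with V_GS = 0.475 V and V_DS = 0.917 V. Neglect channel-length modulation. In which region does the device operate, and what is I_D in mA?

V_GS = 0.475 V < V_TN = 0.643 V, so the transistor is in cutoff.

Cutoff; I_D = 0 mA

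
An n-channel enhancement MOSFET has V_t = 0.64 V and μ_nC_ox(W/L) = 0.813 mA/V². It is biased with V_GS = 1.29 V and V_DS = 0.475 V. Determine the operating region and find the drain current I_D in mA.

Triode; I_D = 0.159 mA

V_ov = V_GS − V_t = 1.29 − 0.64 = 0.65 V.
Since V_DS = 0.475 V < V_ov = 0.65 V, the device is in the triode region.
I_D = k_n [V_ov · V_DS − ½ V_DS²] = 0.813 × [0.65 × 0.475 − 0.5 × 0.475²] = 0.159 mA.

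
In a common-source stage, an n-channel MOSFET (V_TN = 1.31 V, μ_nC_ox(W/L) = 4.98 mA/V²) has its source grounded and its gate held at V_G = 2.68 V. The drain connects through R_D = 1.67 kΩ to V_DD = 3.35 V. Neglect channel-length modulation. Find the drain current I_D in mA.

I_D = 1.83 mA

V_GS = V_G = 2.68 V, so V_ov = 2.68 − 1.31 = 1.37 V.
Assume saturation: I_D = ½ k_n V_ov² = 0.5 × 4.98 × 1.37² = 4.67 mA, giving V_DS = V_DD − I_D R_D = 3.35 − 4.67 × 1.67 = -4.45 V.
But -4.45 V < V_ov = 1.37 V, so the device is actually in triode.
In triode I_D = k_n[V_ov V_DS − ½ V_DS²] and I_D = (V_DD − V_DS)/R_D. Equating: 4.16 V_DS² − 12.39 V_DS + 3.35 = 0, giving V_DS = 0.301 V (the root below V_ov).
I_D = (3.35 − 0.301) / 1.67 = 1.83 mA.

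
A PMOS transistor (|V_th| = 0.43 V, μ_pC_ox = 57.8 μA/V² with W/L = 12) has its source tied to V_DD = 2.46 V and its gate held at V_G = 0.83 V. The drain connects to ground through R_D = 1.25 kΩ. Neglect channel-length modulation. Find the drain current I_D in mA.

V_SG = V_DD − V_G = 2.46 − 0.83 = 1.63 V, so V_ov = 1.63 − 0.43 = 1.2 V.
k_p = μ_pC_ox · (W/L) = 0.6936 mA/V².
Assume saturation: I_D = ½ k_p V_ov² = 0.5 × 0.6936 × 1.2² = 0.499 mA, giving V_SD = V_DD − I_D R_D = 2.46 − 0.499 × 1.25 = 1.84 V.
V_SD = 1.84 V ≥ V_ov = 1.2 V, confirming saturation.

I_D = 0.499 mA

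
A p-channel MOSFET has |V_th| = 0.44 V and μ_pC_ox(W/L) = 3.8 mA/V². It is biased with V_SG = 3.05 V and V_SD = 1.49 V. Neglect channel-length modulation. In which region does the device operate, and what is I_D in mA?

V_ov = V_SG − |V_th| = 3.05 − 0.44 = 2.61 V.
Since V_SD = 1.49 V < V_ov = 2.61 V, the device is in the triode region.
I_D = k_p [V_ov · V_SD − ½ V_SD²] = 3.8 × [2.61 × 1.49 − 0.5 × 1.49²] = 10.6 mA.

Triode; I_D = 10.6 mA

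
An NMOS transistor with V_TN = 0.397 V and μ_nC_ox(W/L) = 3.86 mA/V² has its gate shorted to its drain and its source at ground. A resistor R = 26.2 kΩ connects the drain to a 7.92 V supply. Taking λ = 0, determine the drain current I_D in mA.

With gate tied to drain, V_GS = V_DS ≥ V_GS − V_TN, so the device is in saturation.
KCL at the drain: ½ k_n (V_GS − V_TN)² = (V_DD − V_GS)/R.
Let x = V_GS − 0.397. Then 50.6 x² + x − 7.523 = 0, giving x = 0.376 V (positive root), so V_GS = 0.773 V.
I_D = (V_DD − V_GS)/R = (7.92 − 0.773) / 26.2 = 0.273 mA.

I_D = 0.273 mA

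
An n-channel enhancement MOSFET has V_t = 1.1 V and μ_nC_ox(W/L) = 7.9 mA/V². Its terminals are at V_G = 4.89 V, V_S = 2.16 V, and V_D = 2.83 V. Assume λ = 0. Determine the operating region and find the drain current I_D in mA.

V_GS = V_G − V_S = 4.89 − 2.16 = 2.73 V; V_DS = V_D − V_S = 2.83 − 2.16 = 0.67 V.
V_ov = V_GS − V_t = 2.73 − 1.1 = 1.63 V.
Since V_DS = 0.67 V < V_ov = 1.63 V, the device is in the triode region.
I_D = k_n [V_ov · V_DS − ½ V_DS²] = 7.9 × [1.63 × 0.67 − 0.5 × 0.67²] = 6.85 mA.

Triode; I_D = 6.85 mA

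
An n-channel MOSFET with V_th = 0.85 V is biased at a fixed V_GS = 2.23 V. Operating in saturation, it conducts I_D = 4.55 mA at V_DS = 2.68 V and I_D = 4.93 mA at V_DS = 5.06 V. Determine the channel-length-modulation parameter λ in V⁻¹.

λ = 0.0387 V⁻¹

With V_GS fixed, I_D ∝ (1 + λ V_DS) in saturation, so I_D2/I_D1 = (1 + λ V_DS2)/(1 + λ V_DS1).
4.93/4.55 = 1.084 = (1 + 5.06 λ)/(1 + 2.68 λ).
Solving: λ (I_D1 V_DS2 − I_D2 V_DS1) = I_D2 − I_D1, so λ = (4.93 − 4.55) / (4.55 × 5.06 − 4.93 × 2.68) = 0.38 / 9.81 = 0.0387 V⁻¹.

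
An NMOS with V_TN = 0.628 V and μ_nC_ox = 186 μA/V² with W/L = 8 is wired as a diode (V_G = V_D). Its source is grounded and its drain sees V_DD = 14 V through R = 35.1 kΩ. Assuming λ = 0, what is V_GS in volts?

With gate tied to drain, V_GS = V_DS ≥ V_GS − V_TN, so the device is in saturation.
k_n = μ_nC_ox · (W/L) = 1.488 mA/V².
KCL at the drain: ½ k_n (V_GS − V_TN)² = (V_DD − V_GS)/R.
Let x = V_GS − 0.628. Then 26.1 x² + x − 13.37 = 0, giving x = 0.697 V (positive root), so V_GS = 1.32 V.
I_D = (V_DD − V_GS)/R = (14 − 1.32) / 35.1 = 0.361 mA.

V_GS = 1.32 V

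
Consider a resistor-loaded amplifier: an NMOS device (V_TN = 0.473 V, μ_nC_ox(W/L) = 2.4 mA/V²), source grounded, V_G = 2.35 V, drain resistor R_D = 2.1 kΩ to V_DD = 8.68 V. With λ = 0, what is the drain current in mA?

V_GS = V_G = 2.35 V, so V_ov = 2.35 − 0.473 = 1.88 V.
Assume saturation: I_D = ½ k_n V_ov² = 0.5 × 2.4 × 1.88² = 4.23 mA, giving V_DS = V_DD − I_D R_D = 8.68 − 4.23 × 2.1 = -0.198 V.
But -0.198 V < V_ov = 1.88 V, so the device is actually in triode.
In triode I_D = k_n[V_ov V_DS − ½ V_DS²] and I_D = (V_DD − V_DS)/R_D. Equating: 2.52 V_DS² − 10.46 V_DS + 8.68 = 0, giving V_DS = 1.15 V (the root below V_ov).
I_D = (8.68 − 1.15) / 2.1 = 3.59 mA.

I_D = 3.59 mA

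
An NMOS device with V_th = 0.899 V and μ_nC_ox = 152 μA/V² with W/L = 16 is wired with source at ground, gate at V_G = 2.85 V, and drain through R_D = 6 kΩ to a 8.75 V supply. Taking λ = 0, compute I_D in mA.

V_GS = V_G = 2.85 V, so V_ov = 2.85 − 0.899 = 1.95 V.
k_n = μ_nC_ox · (W/L) = 2.432 mA/V².
Assume saturation: I_D = ½ k_n V_ov² = 0.5 × 2.432 × 1.95² = 4.63 mA, giving V_DS = V_DD − I_D R_D = 8.75 − 4.63 × 6 = -19 V.
But -19 V < V_ov = 1.95 V, so the device is actually in triode.
In triode I_D = k_n[V_ov V_DS − ½ V_DS²] and I_D = (V_DD − V_DS)/R_D. Equating: 7.3 V_DS² − 29.47 V_DS + 8.75 = 0, giving V_DS = 0.323 V (the root below V_ov).
I_D = (8.75 − 0.323) / 6 = 1.4 mA.

I_D = 1.40 mA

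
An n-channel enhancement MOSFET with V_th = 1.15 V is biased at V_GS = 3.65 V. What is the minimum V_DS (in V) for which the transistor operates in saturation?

V_DS,sat = 2.50 V

The boundary between triode and saturation is V_DS = V_GS − V_th = V_ov.
V_ov = 3.65 − 1.15 = 2.5 V.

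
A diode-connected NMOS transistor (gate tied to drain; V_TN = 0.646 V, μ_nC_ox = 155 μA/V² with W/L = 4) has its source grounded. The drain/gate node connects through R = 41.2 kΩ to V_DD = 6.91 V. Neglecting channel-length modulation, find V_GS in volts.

V_GS = 1.31 V

With gate tied to drain, V_GS = V_DS ≥ V_GS − V_TN, so the device is in saturation.
k_n = μ_nC_ox · (W/L) = 0.62 mA/V².
KCL at the drain: ½ k_n (V_GS − V_TN)² = (V_DD − V_GS)/R.
Let x = V_GS − 0.646. Then 12.8 x² + x − 6.264 = 0, giving x = 0.662 V (positive root), so V_GS = 1.31 V.
I_D = (V_DD − V_GS)/R = (6.91 − 1.31) / 41.2 = 0.136 mA.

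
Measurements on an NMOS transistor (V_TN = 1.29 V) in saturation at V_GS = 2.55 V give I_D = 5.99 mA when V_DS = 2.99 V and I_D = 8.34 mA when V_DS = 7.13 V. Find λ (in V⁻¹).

λ = 0.132 V⁻¹

With V_GS fixed, I_D ∝ (1 + λ V_DS) in saturation, so I_D2/I_D1 = (1 + λ V_DS2)/(1 + λ V_DS1).
8.34/5.99 = 1.392 = (1 + 7.13 λ)/(1 + 2.99 λ).
Solving: λ (I_D1 V_DS2 − I_D2 V_DS1) = I_D2 − I_D1, so λ = (8.34 − 5.99) / (5.99 × 7.13 − 8.34 × 2.99) = 2.35 / 17.8 = 0.132 V⁻¹.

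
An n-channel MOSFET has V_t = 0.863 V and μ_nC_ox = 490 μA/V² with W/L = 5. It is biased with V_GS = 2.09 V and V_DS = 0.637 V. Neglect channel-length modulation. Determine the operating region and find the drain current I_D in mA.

Triode; I_D = 1.42 mA

k_n = μ_nC_ox · (W/L) = 2.45 mA/V².
V_ov = V_GS − V_t = 2.09 − 0.863 = 1.23 V.
Since V_DS = 0.637 V < V_ov = 1.23 V, the device is in the triode region.
I_D = k_n [V_ov · V_DS − ½ V_DS²] = 2.45 × [1.23 × 0.637 − 0.5 × 0.637²] = 1.42 mA.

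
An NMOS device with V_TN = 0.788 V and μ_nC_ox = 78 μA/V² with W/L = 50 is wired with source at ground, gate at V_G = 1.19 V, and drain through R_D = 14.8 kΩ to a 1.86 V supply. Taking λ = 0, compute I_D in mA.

I_D = 0.120 mA

V_GS = V_G = 1.19 V, so V_ov = 1.19 − 0.788 = 0.402 V.
k_n = μ_nC_ox · (W/L) = 3.9 mA/V².
Assume saturation: I_D = ½ k_n V_ov² = 0.5 × 3.9 × 0.402² = 0.315 mA, giving V_DS = V_DD − I_D R_D = 1.86 − 0.315 × 14.8 = -2.8 V.
But -2.8 V < V_ov = 0.402 V, so the device is actually in triode.
In triode I_D = k_n[V_ov V_DS − ½ V_DS²] and I_D = (V_DD − V_DS)/R_D. Equating: 28.9 V_DS² − 24.2 V_DS + 1.86 = 0, giving V_DS = 0.0856 V (the root below V_ov).
I_D = (1.86 − 0.0856) / 14.8 = 0.12 mA.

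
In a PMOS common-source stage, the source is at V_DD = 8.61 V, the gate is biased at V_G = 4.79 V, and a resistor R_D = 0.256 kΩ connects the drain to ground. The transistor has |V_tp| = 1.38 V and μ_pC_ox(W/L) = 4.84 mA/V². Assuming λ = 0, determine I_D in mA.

I_D = 14.4 mA

V_SG = V_DD − V_G = 8.61 − 4.79 = 3.82 V, so V_ov = 3.82 − 1.38 = 2.44 V.
Assume saturation: I_D = ½ k_p V_ov² = 0.5 × 4.84 × 2.44² = 14.4 mA, giving V_SD = V_DD − I_D R_D = 8.61 − 14.4 × 0.256 = 4.92 V.
V_SD = 4.92 V ≥ V_ov = 2.44 V, confirming saturation.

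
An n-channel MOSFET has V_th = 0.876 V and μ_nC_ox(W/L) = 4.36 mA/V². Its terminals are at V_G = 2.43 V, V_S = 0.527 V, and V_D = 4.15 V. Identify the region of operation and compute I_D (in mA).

V_GS = V_G − V_S = 2.43 − 0.527 = 1.9 V; V_DS = V_D − V_S = 4.15 − 0.527 = 3.62 V.
V_ov = V_GS − V_th = 1.9 − 0.876 = 1.03 V.
Since V_DS = 3.62 V ≥ V_ov = 1.03 V, the device is in saturation.
I_D = ½ k_n V_ov² = 0.5 × 4.36 × 1.03² = 2.3 mA.

Saturation; I_D = 2.30 mA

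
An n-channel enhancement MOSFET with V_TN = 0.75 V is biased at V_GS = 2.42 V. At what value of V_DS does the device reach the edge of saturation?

The boundary between triode and saturation is V_DS = V_GS − V_TN = V_ov.
V_ov = 2.42 − 0.75 = 1.67 V.

V_DS,sat = 1.67 V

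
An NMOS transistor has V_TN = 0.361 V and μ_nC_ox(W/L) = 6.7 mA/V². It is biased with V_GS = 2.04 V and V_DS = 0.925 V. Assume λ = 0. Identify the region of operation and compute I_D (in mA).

V_ov = V_GS − V_TN = 2.04 − 0.361 = 1.68 V.
Since V_DS = 0.925 V < V_ov = 1.68 V, the device is in the triode region.
I_D = k_n [V_ov · V_DS − ½ V_DS²] = 6.7 × [1.68 × 0.925 − 0.5 × 0.925²] = 7.54 mA.

Triode; I_D = 7.54 mA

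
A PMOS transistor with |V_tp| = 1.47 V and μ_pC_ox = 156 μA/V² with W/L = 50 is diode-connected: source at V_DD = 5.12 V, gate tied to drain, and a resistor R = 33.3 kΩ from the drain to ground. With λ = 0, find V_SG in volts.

With gate tied to drain, V_SG = V_SD ≥ V_SG − |V_tp|, so the device is in saturation.
k_p = μ_pC_ox · (W/L) = 7.8 mA/V².
KCL at the drain: ½ k_p (V_SG − |V_tp|)² = (V_DD − V_SG)/R.
Let x = V_SG − 1.47. Then 130 x² + x − 3.65 = 0, giving x = 0.164 V (positive root), so V_SG = 1.63 V.
I_D = (V_DD − V_SG)/R = (5.12 − 1.63) / 33.3 = 0.105 mA.

V_SG = 1.63 V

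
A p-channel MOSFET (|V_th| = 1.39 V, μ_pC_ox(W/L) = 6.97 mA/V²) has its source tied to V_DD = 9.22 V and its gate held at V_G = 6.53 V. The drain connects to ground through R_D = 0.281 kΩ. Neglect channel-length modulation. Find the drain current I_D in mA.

V_SG = V_DD − V_G = 9.22 − 6.53 = 2.69 V, so V_ov = 2.69 − 1.39 = 1.3 V.
Assume saturation: I_D = ½ k_p V_ov² = 0.5 × 6.97 × 1.3² = 5.89 mA, giving V_SD = V_DD − I_D R_D = 9.22 − 5.89 × 0.281 = 7.57 V.
V_SD = 7.57 V ≥ V_ov = 1.3 V, confirming saturation.

I_D = 5.89 mA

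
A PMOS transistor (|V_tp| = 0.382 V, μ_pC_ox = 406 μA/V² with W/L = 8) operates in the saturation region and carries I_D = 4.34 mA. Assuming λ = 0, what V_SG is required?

k_p = μ_pC_ox · (W/L) = 3.248 mA/V².
In saturation I_D = ½ k_p (V_SG − |V_tp|)², so V_SG − |V_tp| = √(2 I_D / k_p) = √(2 × 4.34 / 3.248) = 1.63 V.
V_SG = 0.382 + 1.63 = 2.02 V.

V_SG = 2.02 V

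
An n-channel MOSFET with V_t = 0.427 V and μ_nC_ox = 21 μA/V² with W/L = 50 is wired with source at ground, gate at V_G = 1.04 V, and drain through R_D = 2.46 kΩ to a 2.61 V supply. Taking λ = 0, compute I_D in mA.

I_D = 0.197 mA

V_GS = V_G = 1.04 V, so V_ov = 1.04 − 0.427 = 0.613 V.
k_n = μ_nC_ox · (W/L) = 1.05 mA/V².
Assume saturation: I_D = ½ k_n V_ov² = 0.5 × 1.05 × 0.613² = 0.197 mA, giving V_DS = V_DD − I_D R_D = 2.61 − 0.197 × 2.46 = 2.12 V.
V_DS = 2.12 V ≥ V_ov = 0.613 V, confirming saturation.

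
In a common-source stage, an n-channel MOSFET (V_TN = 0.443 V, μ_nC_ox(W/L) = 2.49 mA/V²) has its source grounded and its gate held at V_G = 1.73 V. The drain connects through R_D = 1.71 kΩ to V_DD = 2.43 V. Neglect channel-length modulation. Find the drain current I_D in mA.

I_D = 1.16 mA

V_GS = V_G = 1.73 V, so V_ov = 1.73 − 0.443 = 1.29 V.
Assume saturation: I_D = ½ k_n V_ov² = 0.5 × 2.49 × 1.29² = 2.06 mA, giving V_DS = V_DD − I_D R_D = 2.43 − 2.06 × 1.71 = -1.1 V.
But -1.1 V < V_ov = 1.29 V, so the device is actually in triode.
In triode I_D = k_n[V_ov V_DS − ½ V_DS²] and I_D = (V_DD − V_DS)/R_D. Equating: 2.13 V_DS² − 6.48 V_DS + 2.43 = 0, giving V_DS = 0.438 V (the root below V_ov).
I_D = (2.43 − 0.438) / 1.71 = 1.16 mA.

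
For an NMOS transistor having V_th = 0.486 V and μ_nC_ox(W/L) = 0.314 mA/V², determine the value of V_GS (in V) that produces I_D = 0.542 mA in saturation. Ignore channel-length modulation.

In saturation I_D = ½ k_n (V_GS − V_th)², so V_GS − V_th = √(2 I_D / k_n) = √(2 × 0.542 / 0.314) = 1.86 V.
V_GS = 0.486 + 1.86 = 2.34 V.

V_GS = 2.34 V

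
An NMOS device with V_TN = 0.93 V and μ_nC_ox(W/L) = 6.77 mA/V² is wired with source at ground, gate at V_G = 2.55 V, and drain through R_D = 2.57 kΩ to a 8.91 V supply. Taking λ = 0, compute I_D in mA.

V_GS = V_G = 2.55 V, so V_ov = 2.55 − 0.93 = 1.62 V.
Assume saturation: I_D = ½ k_n V_ov² = 0.5 × 6.77 × 1.62² = 8.88 mA, giving V_DS = V_DD − I_D R_D = 8.91 − 8.88 × 2.57 = -13.9 V.
But -13.9 V < V_ov = 1.62 V, so the device is actually in triode.
In triode I_D = k_n[V_ov V_DS − ½ V_DS²] and I_D = (V_DD − V_DS)/R_D. Equating: 8.7 V_DS² − 29.19 V_DS + 8.91 = 0, giving V_DS = 0.34 V (the root below V_ov).
I_D = (8.91 − 0.34) / 2.57 = 3.33 mA.

I_D = 3.33 mA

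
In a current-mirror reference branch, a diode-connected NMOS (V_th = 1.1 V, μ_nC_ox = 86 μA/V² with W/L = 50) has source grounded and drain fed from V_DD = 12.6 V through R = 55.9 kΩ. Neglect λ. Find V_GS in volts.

With gate tied to drain, V_GS = V_DS ≥ V_GS − V_th, so the device is in saturation.
k_n = μ_nC_ox · (W/L) = 4.3 mA/V².
KCL at the drain: ½ k_n (V_GS − V_th)² = (V_DD − V_GS)/R.
Let x = V_GS − 1.1. Then 120 x² + x − 11.5 = 0, giving x = 0.305 V (positive root), so V_GS = 1.41 V.
I_D = (V_DD − V_GS)/R = (12.6 − 1.41) / 55.9 = 0.2 mA.

V_GS = 1.41 V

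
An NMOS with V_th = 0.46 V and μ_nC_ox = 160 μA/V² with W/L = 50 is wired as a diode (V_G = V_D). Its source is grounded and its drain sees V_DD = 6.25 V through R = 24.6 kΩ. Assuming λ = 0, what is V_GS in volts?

V_GS = 0.698 V

With gate tied to drain, V_GS = V_DS ≥ V_GS − V_th, so the device is in saturation.
k_n = μ_nC_ox · (W/L) = 8 mA/V².
KCL at the drain: ½ k_n (V_GS − V_th)² = (V_DD − V_GS)/R.
Let x = V_GS − 0.46. Then 98.4 x² + x − 5.79 = 0, giving x = 0.238 V (positive root), so V_GS = 0.698 V.
I_D = (V_DD − V_GS)/R = (6.25 − 0.698) / 24.6 = 0.226 mA.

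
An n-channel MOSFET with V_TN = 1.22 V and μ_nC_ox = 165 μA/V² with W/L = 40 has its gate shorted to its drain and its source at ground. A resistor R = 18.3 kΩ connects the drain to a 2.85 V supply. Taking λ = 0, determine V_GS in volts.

With gate tied to drain, V_GS = V_DS ≥ V_GS − V_TN, so the device is in saturation.
k_n = μ_nC_ox · (W/L) = 6.6 mA/V².
KCL at the drain: ½ k_n (V_GS − V_TN)² = (V_DD − V_GS)/R.
Let x = V_GS − 1.22. Then 60.4 x² + x − 1.63 = 0, giving x = 0.156 V (positive root), so V_GS = 1.38 V.
I_D = (V_DD − V_GS)/R = (2.85 − 1.38) / 18.3 = 0.0805 mA.

V_GS = 1.38 V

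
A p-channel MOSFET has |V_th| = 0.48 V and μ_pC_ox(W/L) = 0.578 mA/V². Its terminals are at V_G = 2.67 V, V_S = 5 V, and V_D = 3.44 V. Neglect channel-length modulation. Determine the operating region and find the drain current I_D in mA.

Triode; I_D = 0.965 mA

V_SG = V_S − V_G = 5 − 2.67 = 2.33 V; V_SD = V_S − V_D = 5 − 3.44 = 1.56 V.
V_ov = V_SG − |V_th| = 2.33 − 0.48 = 1.85 V.
Since V_SD = 1.56 V < V_ov = 1.85 V, the device is in the triode region.
I_D = k_p [V_ov · V_SD − ½ V_SD²] = 0.578 × [1.85 × 1.56 − 0.5 × 1.56²] = 0.965 mA.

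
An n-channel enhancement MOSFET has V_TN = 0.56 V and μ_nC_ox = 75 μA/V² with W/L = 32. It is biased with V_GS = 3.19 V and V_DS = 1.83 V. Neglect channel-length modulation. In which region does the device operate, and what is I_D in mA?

k_n = μ_nC_ox · (W/L) = 2.4 mA/V².
V_ov = V_GS − V_TN = 3.19 − 0.56 = 2.63 V.
Since V_DS = 1.83 V < V_ov = 2.63 V, the device is in the triode region.
I_D = k_n [V_ov · V_DS − ½ V_DS²] = 2.4 × [2.63 × 1.83 − 0.5 × 1.83²] = 7.53 mA.

Triode; I_D = 7.53 mA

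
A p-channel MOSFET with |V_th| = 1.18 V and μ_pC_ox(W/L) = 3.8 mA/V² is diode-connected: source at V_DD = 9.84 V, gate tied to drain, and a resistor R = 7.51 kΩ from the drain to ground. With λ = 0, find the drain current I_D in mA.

I_D = 1.05 mA

With gate tied to drain, V_SG = V_SD ≥ V_SG − |V_th|, so the device is in saturation.
KCL at the drain: ½ k_p (V_SG − |V_th|)² = (V_DD − V_SG)/R.
Let x = V_SG − 1.18. Then 14.3 x² + x − 8.66 = 0, giving x = 0.745 V (positive root), so V_SG = 1.92 V.
I_D = (V_DD − V_SG)/R = (9.84 − 1.92) / 7.51 = 1.05 mA.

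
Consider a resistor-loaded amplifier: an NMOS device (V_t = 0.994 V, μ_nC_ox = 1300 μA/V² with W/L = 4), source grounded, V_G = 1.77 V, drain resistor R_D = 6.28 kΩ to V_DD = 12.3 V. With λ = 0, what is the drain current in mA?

V_GS = V_G = 1.77 V, so V_ov = 1.77 − 0.994 = 0.776 V.
k_n = μ_nC_ox · (W/L) = 5.2 mA/V².
Assume saturation: I_D = ½ k_n V_ov² = 0.5 × 5.2 × 0.776² = 1.57 mA, giving V_DS = V_DD − I_D R_D = 12.3 − 1.57 × 6.28 = 2.47 V.
V_DS = 2.47 V ≥ V_ov = 0.776 V, confirming saturation.

I_D = 1.57 mA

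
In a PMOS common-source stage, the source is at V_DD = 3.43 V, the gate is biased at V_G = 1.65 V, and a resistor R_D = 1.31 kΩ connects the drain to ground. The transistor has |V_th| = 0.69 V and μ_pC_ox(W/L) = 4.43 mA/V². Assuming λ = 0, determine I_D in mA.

V_SG = V_DD − V_G = 3.43 − 1.65 = 1.78 V, so V_ov = 1.78 − 0.69 = 1.09 V.
Assume saturation: I_D = ½ k_p V_ov² = 0.5 × 4.43 × 1.09² = 2.63 mA, giving V_SD = V_DD − I_D R_D = 3.43 − 2.63 × 1.31 = -0.0175 V.
But -0.0175 V < V_ov = 1.09 V, so the device is actually in triode.
In triode I_D = k_p[V_ov V_SD − ½ V_SD²] and I_D = (V_DD − V_SD)/R_D. Equating: 2.9 V_SD² − 7.326 V_SD + 3.43 = 0, giving V_SD = 0.621 V (the root below V_ov).
I_D = (3.43 − 0.621) / 1.31 = 2.14 mA.

I_D = 2.14 mA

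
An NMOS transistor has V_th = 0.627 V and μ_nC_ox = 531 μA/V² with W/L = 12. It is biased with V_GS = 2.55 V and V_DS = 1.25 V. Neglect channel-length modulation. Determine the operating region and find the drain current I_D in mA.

k_n = μ_nC_ox · (W/L) = 6.372 mA/V².
V_ov = V_GS − V_th = 2.55 − 0.627 = 1.92 V.
Since V_DS = 1.25 V < V_ov = 1.92 V, the device is in the triode region.
I_D = k_n [V_ov · V_DS − ½ V_DS²] = 6.372 × [1.92 × 1.25 − 0.5 × 1.25²] = 10.3 mA.

Triode; I_D = 10.3 mA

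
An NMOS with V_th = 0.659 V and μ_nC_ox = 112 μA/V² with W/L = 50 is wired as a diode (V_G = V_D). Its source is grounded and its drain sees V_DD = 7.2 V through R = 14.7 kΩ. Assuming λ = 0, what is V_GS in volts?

With gate tied to drain, V_GS = V_DS ≥ V_GS − V_th, so the device is in saturation.
k_n = μ_nC_ox · (W/L) = 5.6 mA/V².
KCL at the drain: ½ k_n (V_GS − V_th)² = (V_DD − V_GS)/R.
Let x = V_GS − 0.659. Then 41.2 x² + x − 6.541 = 0, giving x = 0.387 V (positive root), so V_GS = 1.05 V.
I_D = (V_DD − V_GS)/R = (7.2 − 1.05) / 14.7 = 0.419 mA.

V_GS = 1.05 V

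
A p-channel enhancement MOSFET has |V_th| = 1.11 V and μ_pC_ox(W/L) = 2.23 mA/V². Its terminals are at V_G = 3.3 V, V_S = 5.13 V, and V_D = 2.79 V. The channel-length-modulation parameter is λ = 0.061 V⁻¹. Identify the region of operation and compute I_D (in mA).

V_SG = V_S − V_G = 5.13 − 3.3 = 1.83 V; V_SD = V_S − V_D = 5.13 − 2.79 = 2.34 V.
V_ov = V_SG − |V_th| = 1.83 − 1.11 = 0.72 V.
Since V_SD = 2.34 V ≥ V_ov = 0.72 V, the device is in saturation.
I_D = ½ k_p V_ov² (1 + λ V_SD) = 0.5 × 2.23 × 0.72² × (1 + 0.061 × 2.34) = 0.661 mA.

Saturation; I_D = 0.661 mA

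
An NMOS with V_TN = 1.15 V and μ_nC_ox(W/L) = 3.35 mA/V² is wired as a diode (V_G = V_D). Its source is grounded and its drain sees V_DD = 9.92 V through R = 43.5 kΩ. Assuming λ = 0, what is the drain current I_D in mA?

I_D = 0.194 mA

With gate tied to drain, V_GS = V_DS ≥ V_GS − V_TN, so the device is in saturation.
KCL at the drain: ½ k_n (V_GS − V_TN)² = (V_DD − V_GS)/R.
Let x = V_GS − 1.15. Then 72.9 x² + x − 8.77 = 0, giving x = 0.34 V (positive root), so V_GS = 1.49 V.
I_D = (V_DD − V_GS)/R = (9.92 − 1.49) / 43.5 = 0.194 mA.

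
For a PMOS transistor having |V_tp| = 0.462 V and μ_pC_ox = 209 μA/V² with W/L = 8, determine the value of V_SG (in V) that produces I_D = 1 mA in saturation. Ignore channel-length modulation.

k_p = μ_pC_ox · (W/L) = 1.672 mA/V².
In saturation I_D = ½ k_p (V_SG − |V_tp|)², so V_SG − |V_tp| = √(2 I_D / k_p) = √(2 × 1 / 1.672) = 1.09 V.
V_SG = 0.462 + 1.09 = 1.56 V.

V_SG = 1.56 V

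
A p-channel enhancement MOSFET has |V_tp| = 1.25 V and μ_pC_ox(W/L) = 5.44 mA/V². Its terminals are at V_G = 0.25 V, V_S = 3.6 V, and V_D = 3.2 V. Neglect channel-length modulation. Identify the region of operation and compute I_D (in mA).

V_SG = V_S − V_G = 3.6 − 0.25 = 3.35 V; V_SD = V_S − V_D = 3.6 − 3.2 = 0.4 V.
V_ov = V_SG − |V_tp| = 3.35 − 1.25 = 2.1 V.
Since V_SD = 0.4 V < V_ov = 2.1 V, the device is in the triode region.
I_D = k_p [V_ov · V_SD − ½ V_SD²] = 5.44 × [2.1 × 0.4 − 0.5 × 0.4²] = 4.13 mA.

Triode; I_D = 4.13 mA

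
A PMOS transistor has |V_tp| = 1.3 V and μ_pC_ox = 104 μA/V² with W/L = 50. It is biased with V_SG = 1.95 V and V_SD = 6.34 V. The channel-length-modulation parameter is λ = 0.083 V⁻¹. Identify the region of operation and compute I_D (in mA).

k_p = μ_pC_ox · (W/L) = 5.2 mA/V².
V_ov = V_SG − |V_tp| = 1.95 − 1.3 = 0.65 V.
Since V_SD = 6.34 V ≥ V_ov = 0.65 V, the device is in saturation.
I_D = ½ k_p V_ov² (1 + λ V_SD) = 0.5 × 5.2 × 0.65² × (1 + 0.083 × 6.34) = 1.68 mA.

Saturation; I_D = 1.68 mA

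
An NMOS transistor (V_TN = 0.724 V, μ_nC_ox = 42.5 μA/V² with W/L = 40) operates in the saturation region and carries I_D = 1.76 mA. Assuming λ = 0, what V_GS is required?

V_GS = 2.16 V

k_n = μ_nC_ox · (W/L) = 1.7 mA/V².
In saturation I_D = ½ k_n (V_GS − V_TN)², so V_GS − V_TN = √(2 I_D / k_n) = √(2 × 1.76 / 1.7) = 1.44 V.
V_GS = 0.724 + 1.44 = 2.16 V.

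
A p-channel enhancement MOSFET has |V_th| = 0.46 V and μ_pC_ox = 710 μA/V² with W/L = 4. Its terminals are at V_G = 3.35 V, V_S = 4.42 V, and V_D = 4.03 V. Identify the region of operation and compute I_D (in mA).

Triode; I_D = 0.460 mA

V_SG = V_S − V_G = 4.42 − 3.35 = 1.07 V; V_SD = V_S − V_D = 4.42 − 4.03 = 0.39 V.
k_p = μ_pC_ox · (W/L) = 2.84 mA/V².
V_ov = V_SG − |V_th| = 1.07 − 0.46 = 0.61 V.
Since V_SD = 0.39 V < V_ov = 0.61 V, the device is in the triode region.
I_D = k_p [V_ov · V_SD − ½ V_SD²] = 2.84 × [0.61 × 0.39 − 0.5 × 0.39²] = 0.46 mA.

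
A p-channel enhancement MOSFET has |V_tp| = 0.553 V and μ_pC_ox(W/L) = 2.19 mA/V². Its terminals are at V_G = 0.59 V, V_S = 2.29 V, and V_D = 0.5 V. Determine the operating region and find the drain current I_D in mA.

V_SG = V_S − V_G = 2.29 − 0.59 = 1.7 V; V_SD = V_S − V_D = 2.29 − 0.5 = 1.79 V.
V_ov = V_SG − |V_tp| = 1.7 − 0.553 = 1.15 V.
Since V_SD = 1.79 V ≥ V_ov = 1.15 V, the device is in saturation.
I_D = ½ k_p V_ov² = 0.5 × 2.19 × 1.15² = 1.44 mA.

Saturation; I_D = 1.44 mA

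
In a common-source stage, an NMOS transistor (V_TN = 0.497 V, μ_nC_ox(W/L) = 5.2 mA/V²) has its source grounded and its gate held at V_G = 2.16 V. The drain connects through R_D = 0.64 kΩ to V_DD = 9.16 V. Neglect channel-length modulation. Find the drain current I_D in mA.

V_GS = V_G = 2.16 V, so V_ov = 2.16 − 0.497 = 1.66 V.
Assume saturation: I_D = ½ k_n V_ov² = 0.5 × 5.2 × 1.66² = 7.19 mA, giving V_DS = V_DD − I_D R_D = 9.16 − 7.19 × 0.64 = 4.56 V.
V_DS = 4.56 V ≥ V_ov = 1.66 V, confirming saturation.

I_D = 7.19 mA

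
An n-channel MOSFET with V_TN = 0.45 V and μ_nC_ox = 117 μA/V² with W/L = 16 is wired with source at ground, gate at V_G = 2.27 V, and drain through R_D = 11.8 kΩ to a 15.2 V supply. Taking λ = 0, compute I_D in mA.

I_D = 1.25 mA

V_GS = V_G = 2.27 V, so V_ov = 2.27 − 0.45 = 1.82 V.
k_n = μ_nC_ox · (W/L) = 1.872 mA/V².
Assume saturation: I_D = ½ k_n V_ov² = 0.5 × 1.872 × 1.82² = 3.1 mA, giving V_DS = V_DD − I_D R_D = 15.2 − 3.1 × 11.8 = -21.4 V.
But -21.4 V < V_ov = 1.82 V, so the device is actually in triode.
In triode I_D = k_n[V_ov V_DS − ½ V_DS²] and I_D = (V_DD − V_DS)/R_D. Equating: 11 V_DS² − 41.2 V_DS + 15.2 = 0, giving V_DS = 0.415 V (the root below V_ov).
I_D = (15.2 − 0.415) / 11.8 = 1.25 mA.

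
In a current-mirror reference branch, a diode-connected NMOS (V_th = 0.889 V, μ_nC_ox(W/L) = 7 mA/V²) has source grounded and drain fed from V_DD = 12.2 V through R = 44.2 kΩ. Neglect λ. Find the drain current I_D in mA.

With gate tied to drain, V_GS = V_DS ≥ V_GS − V_th, so the device is in saturation.
KCL at the drain: ½ k_n (V_GS − V_th)² = (V_DD − V_GS)/R.
Let x = V_GS − 0.889. Then 155 x² + x − 11.31 = 0, giving x = 0.267 V (positive root), so V_GS = 1.16 V.
I_D = (V_DD − V_GS)/R = (12.2 − 1.16) / 44.2 = 0.25 mA.

I_D = 0.250 mA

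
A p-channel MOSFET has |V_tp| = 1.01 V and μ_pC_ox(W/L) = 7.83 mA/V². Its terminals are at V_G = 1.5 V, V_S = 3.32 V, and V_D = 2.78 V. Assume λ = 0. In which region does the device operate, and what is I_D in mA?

V_SG = V_S − V_G = 3.32 − 1.5 = 1.82 V; V_SD = V_S − V_D = 3.32 − 2.78 = 0.54 V.
V_ov = V_SG − |V_tp| = 1.82 − 1.01 = 0.81 V.
Since V_SD = 0.54 V < V_ov = 0.81 V, the device is in the triode region.
I_D = k_p [V_ov · V_SD − ½ V_SD²] = 7.83 × [0.81 × 0.54 − 0.5 × 0.54²] = 2.28 mA.

Triode; I_D = 2.28 mA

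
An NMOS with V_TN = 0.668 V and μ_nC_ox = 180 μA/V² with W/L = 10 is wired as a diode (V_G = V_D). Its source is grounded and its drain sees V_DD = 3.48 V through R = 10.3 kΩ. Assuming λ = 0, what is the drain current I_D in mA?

With gate tied to drain, V_GS = V_DS ≥ V_GS − V_TN, so the device is in saturation.
k_n = μ_nC_ox · (W/L) = 1.8 mA/V².
KCL at the drain: ½ k_n (V_GS − V_TN)² = (V_DD − V_GS)/R.
Let x = V_GS − 0.668. Then 9.27 x² + x − 2.812 = 0, giving x = 0.499 V (positive root), so V_GS = 1.17 V.
I_D = (V_DD − V_GS)/R = (3.48 − 1.17) / 10.3 = 0.225 mA.

I_D = 0.225 mA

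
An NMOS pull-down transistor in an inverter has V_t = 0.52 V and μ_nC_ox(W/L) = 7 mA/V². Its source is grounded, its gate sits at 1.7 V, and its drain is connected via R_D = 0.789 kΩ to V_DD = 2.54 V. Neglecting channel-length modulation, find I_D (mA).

I_D = 2.72 mA

V_GS = V_G = 1.7 V, so V_ov = 1.7 − 0.52 = 1.18 V.
Assume saturation: I_D = ½ k_n V_ov² = 0.5 × 7 × 1.18² = 4.87 mA, giving V_DS = V_DD − I_D R_D = 2.54 − 4.87 × 0.789 = -1.31 V.
But -1.31 V < V_ov = 1.18 V, so the device is actually in triode.
In triode I_D = k_n[V_ov V_DS − ½ V_DS²] and I_D = (V_DD − V_DS)/R_D. Equating: 2.76 V_DS² − 7.517 V_DS + 2.54 = 0, giving V_DS = 0.395 V (the root below V_ov).
I_D = (2.54 − 0.395) / 0.789 = 2.72 mA.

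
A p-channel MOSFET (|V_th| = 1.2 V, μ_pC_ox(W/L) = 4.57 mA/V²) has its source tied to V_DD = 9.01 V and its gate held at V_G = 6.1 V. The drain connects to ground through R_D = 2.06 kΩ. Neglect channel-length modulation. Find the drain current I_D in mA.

I_D = 4.06 mA

V_SG = V_DD − V_G = 9.01 − 6.1 = 2.91 V, so V_ov = 2.91 − 1.2 = 1.71 V.
Assume saturation: I_D = ½ k_p V_ov² = 0.5 × 4.57 × 1.71² = 6.68 mA, giving V_SD = V_DD − I_D R_D = 9.01 − 6.68 × 2.06 = -4.75 V.
But -4.75 V < V_ov = 1.71 V, so the device is actually in triode.
In triode I_D = k_p[V_ov V_SD − ½ V_SD²] and I_D = (V_DD − V_SD)/R_D. Equating: 4.71 V_SD² − 17.1 V_SD + 9.01 = 0, giving V_SD = 0.64 V (the root below V_ov).
I_D = (9.01 − 0.64) / 2.06 = 4.06 mA.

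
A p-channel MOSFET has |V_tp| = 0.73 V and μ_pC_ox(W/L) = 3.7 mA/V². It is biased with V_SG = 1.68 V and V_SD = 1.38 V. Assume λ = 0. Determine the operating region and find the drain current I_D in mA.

V_ov = V_SG − |V_tp| = 1.68 − 0.73 = 0.95 V.
Since V_SD = 1.38 V ≥ V_ov = 0.95 V, the device is in saturation.
I_D = ½ k_p V_ov² = 0.5 × 3.7 × 0.95² = 1.67 mA.

Saturation; I_D = 1.67 mA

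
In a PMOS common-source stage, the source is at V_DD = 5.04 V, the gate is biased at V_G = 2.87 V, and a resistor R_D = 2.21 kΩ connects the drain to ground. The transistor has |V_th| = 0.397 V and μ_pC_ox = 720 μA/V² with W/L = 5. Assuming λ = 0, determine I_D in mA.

I_D = 2.11 mA

V_SG = V_DD − V_G = 5.04 − 2.87 = 2.17 V, so V_ov = 2.17 − 0.397 = 1.77 V.
k_p = μ_pC_ox · (W/L) = 3.6 mA/V².
Assume saturation: I_D = ½ k_p V_ov² = 0.5 × 3.6 × 1.77² = 5.66 mA, giving V_SD = V_DD − I_D R_D = 5.04 − 5.66 × 2.21 = -7.46 V.
But -7.46 V < V_ov = 1.77 V, so the device is actually in triode.
In triode I_D = k_p[V_ov V_SD − ½ V_SD²] and I_D = (V_DD − V_SD)/R_D. Equating: 3.98 V_SD² − 15.11 V_SD + 5.04 = 0, giving V_SD = 0.37 V (the root below V_ov).
I_D = (5.04 − 0.37) / 2.21 = 2.11 mA.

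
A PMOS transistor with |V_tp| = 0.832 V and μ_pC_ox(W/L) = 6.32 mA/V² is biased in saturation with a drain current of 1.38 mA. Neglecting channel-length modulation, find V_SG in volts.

V_SG = 1.49 V

In saturation I_D = ½ k_p (V_SG − |V_tp|)², so V_SG − |V_tp| = √(2 I_D / k_p) = √(2 × 1.38 / 6.32) = 0.661 V.
V_SG = 0.832 + 0.661 = 1.49 V.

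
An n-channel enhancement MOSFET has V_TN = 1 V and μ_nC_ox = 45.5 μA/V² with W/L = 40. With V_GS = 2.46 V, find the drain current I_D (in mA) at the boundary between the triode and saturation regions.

At the boundary V_DS = V_ov = V_GS − V_TN = 2.46 − 1 = 1.46 V.
k_n = μ_nC_ox · (W/L) = 1.82 mA/V².
I_D = ½ k_n V_ov² = 0.5 × 1.82 × 1.46² = 1.94 mA.

I_D = 1.94 mA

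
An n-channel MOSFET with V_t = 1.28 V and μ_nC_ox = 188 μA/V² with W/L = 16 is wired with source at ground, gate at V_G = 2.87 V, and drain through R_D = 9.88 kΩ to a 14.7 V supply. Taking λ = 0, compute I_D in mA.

I_D = 1.45 mA

V_GS = V_G = 2.87 V, so V_ov = 2.87 − 1.28 = 1.59 V.
k_n = μ_nC_ox · (W/L) = 3.008 mA/V².
Assume saturation: I_D = ½ k_n V_ov² = 0.5 × 3.008 × 1.59² = 3.8 mA, giving V_DS = V_DD − I_D R_D = 14.7 − 3.8 × 9.88 = -22.9 V.
But -22.9 V < V_ov = 1.59 V, so the device is actually in triode.
In triode I_D = k_n[V_ov V_DS − ½ V_DS²] and I_D = (V_DD − V_DS)/R_D. Equating: 14.9 V_DS² − 48.25 V_DS + 14.7 = 0, giving V_DS = 0.34 V (the root below V_ov).
I_D = (14.7 − 0.34) / 9.88 = 1.45 mA.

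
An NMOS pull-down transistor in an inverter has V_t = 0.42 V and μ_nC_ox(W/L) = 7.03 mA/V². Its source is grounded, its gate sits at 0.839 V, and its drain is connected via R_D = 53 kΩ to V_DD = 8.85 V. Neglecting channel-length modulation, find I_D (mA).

I_D = 0.166 mA

V_GS = V_G = 0.839 V, so V_ov = 0.839 − 0.42 = 0.419 V.
Assume saturation: I_D = ½ k_n V_ov² = 0.5 × 7.03 × 0.419² = 0.617 mA, giving V_DS = V_DD − I_D R_D = 8.85 − 0.617 × 53 = -23.9 V.
But -23.9 V < V_ov = 0.419 V, so the device is actually in triode.
In triode I_D = k_n[V_ov V_DS − ½ V_DS²] and I_D = (V_DD − V_DS)/R_D. Equating: 186 V_DS² − 157.1 V_DS + 8.85 = 0, giving V_DS = 0.0607 V (the root below V_ov).
I_D = (8.85 − 0.0607) / 53 = 0.166 mA.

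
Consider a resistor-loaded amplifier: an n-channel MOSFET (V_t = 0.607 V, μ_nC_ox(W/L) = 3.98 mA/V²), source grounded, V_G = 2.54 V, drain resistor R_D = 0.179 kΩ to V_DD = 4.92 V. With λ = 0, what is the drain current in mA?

I_D = 7.44 mA

V_GS = V_G = 2.54 V, so V_ov = 2.54 − 0.607 = 1.93 V.
Assume saturation: I_D = ½ k_n V_ov² = 0.5 × 3.98 × 1.93² = 7.44 mA, giving V_DS = V_DD − I_D R_D = 4.92 − 7.44 × 0.179 = 3.59 V.
V_DS = 3.59 V ≥ V_ov = 1.93 V, confirming saturation.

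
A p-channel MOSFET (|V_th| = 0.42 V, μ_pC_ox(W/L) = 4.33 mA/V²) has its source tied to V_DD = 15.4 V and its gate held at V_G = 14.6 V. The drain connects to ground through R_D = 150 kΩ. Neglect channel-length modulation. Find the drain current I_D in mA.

I_D = 0.102 mA

V_SG = V_DD − V_G = 15.4 − 14.6 = 0.8 V, so V_ov = 0.8 − 0.42 = 0.38 V.
Assume saturation: I_D = ½ k_p V_ov² = 0.5 × 4.33 × 0.38² = 0.313 mA, giving V_SD = V_DD − I_D R_D = 15.4 − 0.313 × 150 = -31.5 V.
But -31.5 V < V_ov = 0.38 V, so the device is actually in triode.
In triode I_D = k_p[V_ov V_SD − ½ V_SD²] and I_D = (V_DD − V_SD)/R_D. Equating: 325 V_SD² − 247.8 V_SD + 15.4 = 0, giving V_SD = 0.0682 V (the root below V_ov).
I_D = (15.4 − 0.0682) / 150 = 0.102 mA.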